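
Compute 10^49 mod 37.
Using Fermat: 10^{36} ≡ 1 mod 37. 49 ≡ 13 mod 36. So 10^{49} ≡ 10^{13} ≡ 10 mod 37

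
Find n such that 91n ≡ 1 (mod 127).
Since 127 is prime, by Fermat 91^(-1) ≡ 91^{125} ≡ 67 (mod 127). Verify: 91 × 67 = 6097 ≡ 1 (mod 127)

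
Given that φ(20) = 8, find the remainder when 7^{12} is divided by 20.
By Euler: 7^{8} ≡ 1 mod 20 since gcd(7, 20) = 1. 12 = 1×8 + 4. So 7^{12} ≡ 7^{4} ≡ 1 mod 20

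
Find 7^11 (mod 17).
By repeated squaring (mod 17): 7^{1}≡7, 7^{2}≡15, 7^{4}≡4, 7^{8}≡16. Then 7^{11} = 7^{8+2+1} ≡ 16 × 15 × 7 ≡ 14 (mod 17)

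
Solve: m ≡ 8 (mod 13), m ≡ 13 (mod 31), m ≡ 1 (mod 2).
M = 13 × 31 × 2 = 806. M₁ = 62, y₁ ≡ 4 (mod 13). M₂ = 26, y₂ ≡ 6 (mod 31). M₃ = 403, y₃ ≡ 1 (mod 2). m = 8×62×4 + 13×26×6 + 1×403×1 ≡ 385 (mod 806)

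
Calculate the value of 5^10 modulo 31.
By repeated squaring mod 31: 5^{1}≡5, 5^{2}≡25, 5^{4}≡5, 5^{8}≡25. Then 5^{10} = 5^{8+2} ≡ 25 × 25 ≡ 5 mod 31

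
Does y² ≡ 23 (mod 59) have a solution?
By Euler's criterion: 23^{29} ≡ 58 (mod 59). Since this equals -1 (≡ 58), 23 is not a QR.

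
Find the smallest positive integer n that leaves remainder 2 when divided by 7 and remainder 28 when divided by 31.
M = 7 × 31 = 217. M₁ = 31, y₁ ≡ 5 (mod 7). M₂ = 7, y₂ ≡ 9 (mod 31). n = 2×31×5 + 28×7×9 ≡ 121 (mod 217)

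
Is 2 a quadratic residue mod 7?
By Euler's criterion: 2^{3} ≡ 1 (mod 7). Since this equals 1, 2 is a QR.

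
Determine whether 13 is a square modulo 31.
By Euler's criterion: 13^{15} ≡ 30 (mod 31). Since this equals -1 (≡ 30), 13 is not a QR.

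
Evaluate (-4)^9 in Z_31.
By repeated squaring (mod 31): (-4)^{1}≡27, (-4)^{2}≡16, (-4)^{4}≡8, (-4)^{8}≡2. Then (-4)^{9} = (-4)^{8+1} ≡ 2 × 27 ≡ 23 (mod 31)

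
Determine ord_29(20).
Powers of 20 mod 29: 20^1≡20, 20^2≡23, 20^3≡25, 20^4≡7, 20^5≡24, 20^6≡16, 20^7≡1. So the order of 20 is 7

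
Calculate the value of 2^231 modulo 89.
Using Fermat: 2^{88} ≡ 1 (mod 89). 231 ≡ 55 (mod 88). So 2^{231} ≡ 2^{55} ≡ 1 (mod 89)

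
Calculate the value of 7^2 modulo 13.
7^{2} = 49 ≡ 10 (mod 13)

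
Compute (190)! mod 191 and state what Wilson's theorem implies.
(190)! mod 191 = 190. Since this equals -1 mod 191, Wilson confirms 191 is prime.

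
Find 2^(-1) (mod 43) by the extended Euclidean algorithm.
Extended GCD: 2(-21) + 43(1) = 1. So 2^(-1) ≡ -21 ≡ 22 (mod 43). Verify: 2 × 22 = 44 ≡ 1 (mod 43)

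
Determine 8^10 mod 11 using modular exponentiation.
Using Fermat: 8^{10} ≡ 1 (mod 11). 10 ≡ 0 (mod 10). So 8^{10} ≡ 8^{0} ≡ 1 (mod 11)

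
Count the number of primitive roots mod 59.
A prime p has φ(p-1) primitive roots; here φ(58) = 28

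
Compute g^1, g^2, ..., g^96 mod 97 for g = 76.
76^1, 76^2, ..., 76^{96} mod 97: [76, 53, 51, 93, 84, 79, 87, 16, 52, 72, 40, 33, 83, 3, 34, 62, 56, 85, 58, 43, 67, 48, 59, 22, 23, 2, 55, 9, 5, 89, 71, 61, 77, 32, 7, 47, 80, 66, 69, 6, 68, 27, 15, 73, 19, 86, 37, 96, 21, 44, 46, 4, 13, 18, 10, 81, 45, 25, 57, 64, 14, 94, 63, 35, 41, 12, 39, 54, 30, 49, 38, 75, 74, 95, 42, 88, 92, 8, 26, 36, 20, 65, 90, 50, 17, 31, 28, 91, 29, 70, 82, 24, 78, 11, 60, 1]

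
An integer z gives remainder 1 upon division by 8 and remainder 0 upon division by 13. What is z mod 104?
M = 8 × 13 = 104. M₁ = 13, y₁ ≡ 5 mod 8. M₂ = 8, y₂ ≡ 5 mod 13. z = 1×13×5 + 0×8×5 ≡ 65 mod 104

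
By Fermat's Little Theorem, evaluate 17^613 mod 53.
By Fermat: 17^{52} ≡ 1 mod 53. 613 ≡ 41 mod 52. So 17^{613} ≡ 17^{41} ≡ 29 mod 53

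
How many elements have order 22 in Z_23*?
Number of primitive roots mod 23 = φ(p-1) = φ(22) = 10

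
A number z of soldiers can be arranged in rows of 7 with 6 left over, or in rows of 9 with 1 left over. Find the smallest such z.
M = 7 × 9 = 63. M₁ = 9, y₁ ≡ 4 mod 7. M₂ = 7, y₂ ≡ 4 mod 9. z = 6×9×4 + 1×7×4 ≡ 55 mod 63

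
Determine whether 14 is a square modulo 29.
By Euler's criterion: 14^{14} ≡ 28 (mod 29). Since this equals -1 (≡ 28), 14 is not a QR.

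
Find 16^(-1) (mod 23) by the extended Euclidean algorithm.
Extended GCD: 16(-10) + 23(7) = 1. So 16^(-1) ≡ -10 ≡ 13 (mod 23). Verify: 16 × 13 = 208 ≡ 1 (mod 23)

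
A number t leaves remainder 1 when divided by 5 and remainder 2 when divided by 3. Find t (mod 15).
M = 5 × 3 = 15. M₁ = 3, y₁ ≡ 2 (mod 5). M₂ = 5, y₂ ≡ 2 (mod 3). t = 1×3×2 + 2×5×2 ≡ 11 (mod 15)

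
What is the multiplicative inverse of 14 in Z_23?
Since 23 is prime, by Fermat 14^(-1) ≡ 14^{21} ≡ 5 mod 23. Verify: 14 × 5 = 70 ≡ 1 mod 23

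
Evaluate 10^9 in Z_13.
By repeated squaring (mod 13): 10^{1}≡10, 10^{2}≡9, 10^{4}≡3, 10^{8}≡9. Then 10^{9} = 10^{8+1} ≡ 9 × 10 ≡ 12 (mod 13)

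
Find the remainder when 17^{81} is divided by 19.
By Fermat: 17^{18} ≡ 1 (mod 19). 81 = 4×18 + 9. So 17^{81} ≡ 17^{9} ≡ 1 (mod 19)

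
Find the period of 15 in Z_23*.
Powers of 15 mod 23: 15^1≡15, 15^2≡18, 15^3≡17, 15^4≡2, 15^5≡7, 15^6≡13, 15^7≡11, 15^8≡4, 15^9≡14, 15^10≡3, 15^11≡22, 15^12≡8, 15^13≡5, 15^14≡6, 15^15≡21, 15^16≡16, 15^17≡10, 15^18≡12, 15^19≡19, 15^20≡9, 15^21≡20, 15^22≡1. Order = 22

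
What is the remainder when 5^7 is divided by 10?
By repeated squaring (mod 10): 5^{1}≡5, 5^{2}≡5, 5^{4}≡5. Then 5^{7} = 5^{4+2+1} ≡ 5 × 5 × 5 ≡ 5 (mod 10)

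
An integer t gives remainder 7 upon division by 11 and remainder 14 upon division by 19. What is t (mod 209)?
M = 11 × 19 = 209. M₁ = 19, y₁ ≡ 7 (mod 11). M₂ = 11, y₂ ≡ 7 (mod 19). t = 7×19×7 + 14×11×7 ≡ 128 (mod 209)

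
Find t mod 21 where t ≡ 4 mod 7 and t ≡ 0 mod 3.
M = 7 × 3 = 21. M₁ = 3, y₁ ≡ 5 mod 7. M₂ = 7, y₂ ≡ 1 mod 3. t = 4×3×5 + 0×7×1 ≡ 18 mod 21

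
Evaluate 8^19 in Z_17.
Using Fermat: 8^{16} ≡ 1 mod 17. 19 ≡ 3 mod 16. So 8^{19} ≡ 8^{3} ≡ 2 mod 17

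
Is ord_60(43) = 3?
Powers of 43 mod 60: 43^1≡43, 43^2≡49, 43^3≡7, 43^4≡1. 43^3≡7≢1, so ord ≠ 3. No, the actual order is 4.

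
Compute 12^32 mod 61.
By repeated squaring mod 61: 12^{1}≡12, 12^{2}≡22, 12^{4}≡57, 12^{8}≡16, 12^{16}≡12, 12^{32}≡22. So 12^{32} ≡ 22 mod 61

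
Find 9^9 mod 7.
Using Fermat: 9^{6} ≡ 1 mod 7. 9 ≡ 3 mod 6. So 9^{9} ≡ 9^{3} ≡ 1 mod 7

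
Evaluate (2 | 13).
(2/13) = 2^{6} mod 13 = -1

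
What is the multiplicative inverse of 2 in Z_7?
Since 7 is prime, by Fermat 2^(-1) ≡ 2^{5} ≡ 4 mod 7. Verify: 2 × 4 = 8 ≡ 1 mod 7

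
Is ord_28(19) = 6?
Powers of 19 mod 28: 19^1≡19, 19^2≡25, 19^3≡27, 19^4≡9, 19^5≡3, 19^6≡1. First k with 19^k≡1 is k=6. Yes, ord_28(19) = 6.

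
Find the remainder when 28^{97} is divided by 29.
By Fermat: 28^{28} ≡ 1 mod 29. 97 = 3×28 + 13. So 28^{97} ≡ 28^{13} ≡ 28 mod 29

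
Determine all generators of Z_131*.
There are φ(130) = 48 primitive roots mod 131: {2, 6, 8, 10, 14, 17, 22, 23, 26, 29, 30, 31, 37, 40, 50, 54, 56, 57, 66, 67, 72, 76, 82, 83, 85, 87, 88, 90, 93, 95, 96, 97, 98, 103, 104, 106, 110, 111, 115, 116, 118, 119, 120, 122, 124, 126, 127, 128}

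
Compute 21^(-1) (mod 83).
Since 83 is prime, by Fermat 21^(-1) ≡ 21^{81} ≡ 4 (mod 83). Verify: 21 × 4 = 84 ≡ 1 (mod 83)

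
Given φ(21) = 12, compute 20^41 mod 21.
By Euler: 20^{12} ≡ 1 mod 21 since gcd(20, 21) = 1. 41 = 3×12 + 5. So 20^{41} ≡ 20^{5} ≡ 20 mod 21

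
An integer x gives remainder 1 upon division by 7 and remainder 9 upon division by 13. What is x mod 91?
M = 7 × 13 = 91. M₁ = 13, y₁ ≡ 6 mod 7. M₂ = 7, y₂ ≡ 2 mod 13. x = 1×13×6 + 9×7×2 ≡ 22 mod 91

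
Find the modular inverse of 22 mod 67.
Since 67 is prime, by Fermat 22^(-1) ≡ 22^{65} ≡ 64 mod 67. Verify: 22 × 64 = 1408 ≡ 1 mod 67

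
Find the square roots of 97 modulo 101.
The square roots of 97 mod 101 are 81 and 20. Verify: 81² = 6561 ≡ 97 (mod 101)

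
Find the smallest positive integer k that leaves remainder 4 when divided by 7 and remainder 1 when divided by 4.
M = 7 × 4 = 28. M₁ = 4, y₁ ≡ 2 (mod 7). M₂ = 7, y₂ ≡ 3 (mod 4). k = 4×4×2 + 1×7×3 ≡ 25 (mod 28)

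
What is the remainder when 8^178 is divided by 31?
Using Fermat: 8^{30} ≡ 1 mod 31. 178 ≡ 28 mod 30. So 8^{178} ≡ 8^{28} ≡ 16 mod 31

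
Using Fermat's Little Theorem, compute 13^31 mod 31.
By Fermat: 13^{30} ≡ 1 mod 31. So 13^{31} = 13^{30} · 13^{1} ≡ 13^{1} ≡ 13 mod 31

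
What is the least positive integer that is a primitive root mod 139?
g = 2. Powers: [2, 4, 8, 16, 32, 64, 128, 117, 95, 51, ...] generates all 138 non-zero residues.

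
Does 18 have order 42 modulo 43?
ord_43(18) divides 42. For each prime q|42: 18^{21}≡42, 18^{14}≡6, 18^{6}≡41, none ≡ 1. So 18 has order 42 and is a primitive root mod 43.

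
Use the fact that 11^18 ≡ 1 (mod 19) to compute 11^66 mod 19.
By Fermat: 11^{18} ≡ 1 (mod 19). 66 = 3×18 + 12. So 11^{66} ≡ 11^{12} ≡ 1 (mod 19)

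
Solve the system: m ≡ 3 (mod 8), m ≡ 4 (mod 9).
M = 8 × 9 = 72. M₁ = 9, y₁ ≡ 1 (mod 8). M₂ = 8, y₂ ≡ 8 (mod 9). m = 3×9×1 + 4×8×8 ≡ 67 (mod 72)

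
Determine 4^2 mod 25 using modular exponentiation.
4^{2} = 16 ≡ 16 mod 25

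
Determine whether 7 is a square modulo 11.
By Euler's criterion: 7^{5} ≡ 10 (mod 11). Since this equals -1 (≡ 10), 7 is not a QR.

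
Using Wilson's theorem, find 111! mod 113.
(112)! = (111)! × (112) ≡ -1 (mod 113). So (111)! ≡ -1 × (112)^(-1) ≡ (-1)×(-1) = 1 (mod 113)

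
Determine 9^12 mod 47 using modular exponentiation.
By repeated squaring (mod 47): 9^{1}≡9, 9^{2}≡34, 9^{4}≡28, 9^{8}≡32. Then 9^{12} = 9^{8+4} ≡ 32 × 28 ≡ 3 (mod 47)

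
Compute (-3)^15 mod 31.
By repeated squaring mod 31: (-3)^{1}≡28, (-3)^{2}≡9, (-3)^{4}≡19, (-3)^{8}≡20. Then (-3)^{15} = (-3)^{8+4+2+1} ≡ 20 × 19 × 9 × 28 ≡ 1 mod 31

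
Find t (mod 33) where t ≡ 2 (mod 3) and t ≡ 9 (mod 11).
M = 3 × 11 = 33. M₁ = 11, y₁ ≡ 2 (mod 3). M₂ = 3, y₂ ≡ 4 (mod 11). t = 2×11×2 + 9×3×4 ≡ 20 (mod 33)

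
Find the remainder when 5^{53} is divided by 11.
By Fermat: 5^{10} ≡ 1 mod 11. 53 = 5×10 + 3. So 5^{53} ≡ 5^{3} ≡ 4 mod 11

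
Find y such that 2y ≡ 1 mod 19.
Since 19 is prime, by Fermat 2^(-1) ≡ 2^{17} ≡ 10 mod 19. Verify: 2 × 10 = 20 ≡ 1 mod 19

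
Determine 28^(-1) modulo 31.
Since 31 is prime, by Fermat 28^(-1) ≡ 28^{29} ≡ 10 mod 31. Verify: 28 × 10 = 280 ≡ 1 mod 31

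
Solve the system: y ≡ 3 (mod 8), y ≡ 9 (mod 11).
M = 8 × 11 = 88. M₁ = 11, y₁ ≡ 3 (mod 8). M₂ = 8, y₂ ≡ 7 (mod 11). y = 3×11×3 + 9×8×7 ≡ 75 (mod 88)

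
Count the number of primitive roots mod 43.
A prime p has φ(p-1) primitive roots; here φ(42) = 12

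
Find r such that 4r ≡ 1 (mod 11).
Since 11 is prime, by Fermat 4^(-1) ≡ 4^{9} ≡ 3 (mod 11). Verify: 4 × 3 = 12 ≡ 1 (mod 11)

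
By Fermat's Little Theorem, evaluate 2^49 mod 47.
By Fermat: 2^{46} ≡ 1 mod 47. So 2^{49} = 2^{46} · 2^{3} ≡ 2^{3} ≡ 8 mod 47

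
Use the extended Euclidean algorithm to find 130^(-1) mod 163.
Extended GCD: 130(79) + 163(-63) = 1. So 130^(-1) ≡ 79 mod 163. Verify: 130 × 79 = 10270 ≡ 1 mod 163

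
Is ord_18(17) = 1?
Powers of 17 mod 18: 17^1≡17, 17^2≡1. 17^1≡17≢1, so ord ≠ 1. No, the actual order is 2.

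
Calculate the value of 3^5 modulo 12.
By repeated squaring mod 12: 3^{1}≡3, 3^{2}≡9, 3^{4}≡9. Then 3^{5} = 3^{4+1} ≡ 9 × 3 ≡ 3 mod 12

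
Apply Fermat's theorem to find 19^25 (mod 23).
By Fermat: 19^{22} ≡ 1 (mod 23). So 19^{25} = 19^{22} · 19^{3} ≡ 19^{3} ≡ 5 (mod 23)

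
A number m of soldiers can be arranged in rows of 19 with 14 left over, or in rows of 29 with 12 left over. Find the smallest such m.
M = 19 × 29 = 551. M₁ = 29, y₁ ≡ 2 mod 19. M₂ = 19, y₂ ≡ 26 mod 29. m = 14×29×2 + 12×19×26 ≡ 128 mod 551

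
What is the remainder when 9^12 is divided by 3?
By repeated squaring (mod 3): 9^{1}≡0, 9^{2}≡0, 9^{4}≡0, 9^{8}≡0. Then 9^{12} = 9^{8+4} ≡ 0 × 0 ≡ 0 (mod 3)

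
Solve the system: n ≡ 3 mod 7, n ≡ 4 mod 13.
M = 7 × 13 = 91. M₁ = 13, y₁ ≡ 6 mod 7. M₂ = 7, y₂ ≡ 2 mod 13. n = 3×13×6 + 4×7×2 ≡ 17 mod 91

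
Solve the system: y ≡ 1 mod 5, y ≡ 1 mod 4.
M = 5 × 4 = 20. M₁ = 4, y₁ ≡ 4 mod 5. M₂ = 5, y₂ ≡ 1 mod 4. y = 1×4×4 + 1×5×1 ≡ 1 mod 20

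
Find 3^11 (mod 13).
By repeated squaring (mod 13): 3^{1}≡3, 3^{2}≡9, 3^{4}≡3, 3^{8}≡9. Then 3^{11} = 3^{8+2+1} ≡ 9 × 9 × 3 ≡ 9 (mod 13)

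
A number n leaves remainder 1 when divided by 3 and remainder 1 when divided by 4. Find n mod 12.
M = 3 × 4 = 12. M₁ = 4, y₁ ≡ 1 mod 3. M₂ = 3, y₂ ≡ 3 mod 4. n = 1×4×1 + 1×3×3 ≡ 1 mod 12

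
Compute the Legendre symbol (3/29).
(3/29) = 3^{14} mod 29 = -1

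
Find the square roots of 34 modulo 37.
The square roots of 34 mod 37 are 16 and 21. Verify: 16² = 256 ≡ 34 (mod 37)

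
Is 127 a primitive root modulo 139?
127^{69} ≡ 1 mod 139 and 69 < 138, so ord_139(127) = 69 ≠ 138 and 127 is not a primitive root.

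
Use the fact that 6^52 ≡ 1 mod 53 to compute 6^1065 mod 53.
By Fermat: 6^{52} ≡ 1 mod 53. 1065 ≡ 25 mod 52. So 6^{1065} ≡ 6^{25} ≡ 9 mod 53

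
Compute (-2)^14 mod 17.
By repeated squaring (mod 17): (-2)^{1}≡15, (-2)^{2}≡4, (-2)^{4}≡16, (-2)^{8}≡1. Then (-2)^{14} = (-2)^{8+4+2} ≡ 1 × 16 × 4 ≡ 13 (mod 17)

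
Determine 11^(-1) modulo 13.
Since 13 is prime, by Fermat 11^(-1) ≡ 11^{11} ≡ 6 (mod 13). Verify: 11 × 6 = 66 ≡ 1 (mod 13)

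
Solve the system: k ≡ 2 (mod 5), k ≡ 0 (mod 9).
M = 5 × 9 = 45. M₁ = 9, y₁ ≡ 4 (mod 5). M₂ = 5, y₂ ≡ 2 (mod 9). k = 2×9×4 + 0×5×2 ≡ 27 (mod 45)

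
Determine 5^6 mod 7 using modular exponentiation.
Using Fermat: 5^{6} ≡ 1 mod 7. 6 ≡ 0 mod 6. So 5^{6} ≡ 5^{0} ≡ 1 mod 7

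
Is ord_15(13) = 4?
Powers of 13 mod 15: 13^1≡13, 13^2≡4, 13^3≡7, 13^4≡1. First k with 13^k≡1 is k=4. Yes, ord_15(13) = 4.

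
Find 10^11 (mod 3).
Using Fermat: 10^{2} ≡ 1 (mod 3). 11 ≡ 1 (mod 2). So 10^{11} ≡ 10^{1} ≡ 1 (mod 3)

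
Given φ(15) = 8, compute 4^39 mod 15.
By Euler: 4^{8} ≡ 1 mod 15 since gcd(4, 15) = 1. 39 = 4×8 + 7. So 4^{39} ≡ 4^{7} ≡ 4 mod 15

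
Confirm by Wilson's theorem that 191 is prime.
(190)! mod 191 = 190. Since this equals -1 (mod 191), Wilson confirms 191 is prime.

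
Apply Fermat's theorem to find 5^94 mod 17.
By Fermat: 5^{16} ≡ 1 mod 17. 94 = 5×16 + 14. So 5^{94} ≡ 5^{14} ≡ 15 mod 17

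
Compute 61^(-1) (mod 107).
Since 107 is prime, by Fermat 61^(-1) ≡ 61^{105} ≡ 100 (mod 107). Verify: 61 × 100 = 6100 ≡ 1 (mod 107)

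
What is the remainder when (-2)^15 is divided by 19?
By repeated squaring mod 19: (-2)^{1}≡17, (-2)^{2}≡4, (-2)^{4}≡16, (-2)^{8}≡9. Then (-2)^{15} = (-2)^{8+4+2+1} ≡ 9 × 16 × 4 × 17 ≡ 7 mod 19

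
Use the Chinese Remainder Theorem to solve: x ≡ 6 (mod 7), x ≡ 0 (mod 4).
M = 7 × 4 = 28. M₁ = 4, y₁ ≡ 2 (mod 7). M₂ = 7, y₂ ≡ 3 (mod 4). x = 6×4×2 + 0×7×3 ≡ 20 (mod 28)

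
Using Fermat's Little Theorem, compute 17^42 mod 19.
By Fermat: 17^{18} ≡ 1 mod 19. 42 = 2×18 + 6. So 17^{42} ≡ 17^{6} ≡ 7 mod 19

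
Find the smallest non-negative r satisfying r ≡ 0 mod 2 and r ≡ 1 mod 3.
M = 2 × 3 = 6. M₁ = 3, y₁ ≡ 1 mod 2. M₂ = 2, y₂ ≡ 2 mod 3. r = 0×3×1 + 1×2×2 ≡ 4 mod 6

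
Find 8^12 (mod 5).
Using Fermat: 8^{4} ≡ 1 (mod 5). 12 ≡ 0 (mod 4). So 8^{12} ≡ 8^{0} ≡ 1 (mod 5)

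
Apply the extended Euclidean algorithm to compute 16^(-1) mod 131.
Extended GCD: 16(41) + 131(-5) = 1. So 16^(-1) ≡ 41 (mod 131). Verify: 16 × 41 = 656 ≡ 1 (mod 131)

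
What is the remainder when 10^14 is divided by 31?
By repeated squaring (mod 31): 10^{1}≡10, 10^{2}≡7, 10^{4}≡18, 10^{8}≡14. Then 10^{14} = 10^{8+4+2} ≡ 14 × 18 × 7 ≡ 28 (mod 31)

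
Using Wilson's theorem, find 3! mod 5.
(4)! = (3)! × (4) ≡ -1 (mod 5). So (3)! ≡ -1 × (4)^(-1) ≡ (-1)×(-1) = 1 (mod 5)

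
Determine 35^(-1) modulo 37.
Since 37 is prime, by Fermat 35^(-1) ≡ 35^{35} ≡ 18 mod 37. Verify: 35 × 18 = 630 ≡ 1 mod 37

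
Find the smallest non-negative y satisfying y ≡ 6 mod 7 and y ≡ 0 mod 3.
M = 7 × 3 = 21. M₁ = 3, y₁ ≡ 5 mod 7. M₂ = 7, y₂ ≡ 1 mod 3. y = 6×3×5 + 0×7×1 ≡ 6 mod 21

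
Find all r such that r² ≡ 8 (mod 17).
The square roots of 8 mod 17 are 12 and 5. Verify: 12² = 144 ≡ 8 (mod 17)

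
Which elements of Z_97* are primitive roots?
There are φ(96) = 32 primitive roots mod 97: {5, 7, 10, 13, 14, 15, 17, 21, 23, 26, 29, 37, 38, 39, 40, 41, 56, 57, 58, 59, 60, 68, 71, 74, 76, 80, 82, 83, 84, 87, 90, 92}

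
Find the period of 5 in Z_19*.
Powers of 5 mod 19: 5^1≡5, 5^2≡6, 5^3≡11, 5^4≡17, 5^5≡9, 5^6≡7, 5^7≡16, 5^8≡4, 5^9≡1. So the order of 5 is 9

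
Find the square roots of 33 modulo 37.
The square roots of 33 mod 37 are 12 and 25. Verify: 12² = 144 ≡ 33 mod 37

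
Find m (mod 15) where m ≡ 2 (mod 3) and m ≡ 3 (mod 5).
M = 3 × 5 = 15. M₁ = 5, y₁ ≡ 2 (mod 3). M₂ = 3, y₂ ≡ 2 (mod 5). m = 2×5×2 + 3×3×2 ≡ 8 (mod 15)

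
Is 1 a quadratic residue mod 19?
By Euler's criterion: 1^{9} ≡ 1 (mod 19). Since this equals 1, 1 is a QR.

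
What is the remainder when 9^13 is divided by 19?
By repeated squaring (mod 19): 9^{1}≡9, 9^{2}≡5, 9^{4}≡6, 9^{8}≡17. Then 9^{13} = 9^{8+4+1} ≡ 17 × 6 × 9 ≡ 6 (mod 19)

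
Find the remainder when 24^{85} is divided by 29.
By Fermat: 24^{28} ≡ 1 (mod 29). 85 = 3×28 + 1. So 24^{85} ≡ 24^{1} ≡ 24 (mod 29)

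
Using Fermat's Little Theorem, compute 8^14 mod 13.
By Fermat: 8^{12} ≡ 1 mod 13. So 8^{14} = 8^{12} · 8^{2} ≡ 8^{2} ≡ 12 mod 13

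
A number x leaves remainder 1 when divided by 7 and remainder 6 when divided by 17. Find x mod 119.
M = 7 × 17 = 119. M₁ = 17, y₁ ≡ 5 mod 7. M₂ = 7, y₂ ≡ 5 mod 17. x = 1×17×5 + 6×7×5 ≡ 57 mod 119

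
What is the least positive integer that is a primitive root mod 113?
g = 3. For each prime q|112: 3^{56}≡112, 3^{16}≡49, none ≡ 1, so ord_113(3) = 112 and 3 is a primitive root.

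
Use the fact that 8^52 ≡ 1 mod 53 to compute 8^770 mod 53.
By Fermat: 8^{52} ≡ 1 mod 53. 770 ≡ 42 mod 52. So 8^{770} ≡ 8^{42} ≡ 43 mod 53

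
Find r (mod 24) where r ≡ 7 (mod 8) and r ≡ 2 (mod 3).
M = 8 × 3 = 24. M₁ = 3, y₁ ≡ 3 (mod 8). M₂ = 8, y₂ ≡ 2 (mod 3). r = 7×3×3 + 2×8×2 ≡ 23 (mod 24)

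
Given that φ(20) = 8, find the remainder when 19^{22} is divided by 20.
By Euler: 19^{8} ≡ 1 mod 20 since gcd(19, 20) = 1. 22 = 2×8 + 6. So 19^{22} ≡ 19^{6} ≡ 1 mod 20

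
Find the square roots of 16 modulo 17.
The square roots of 16 mod 17 are 4 and 13. Verify: 4² = 16 ≡ 16 mod 17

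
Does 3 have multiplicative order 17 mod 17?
Powers of 3 mod 17: 3^1≡3, 3^2≡9, 3^3≡10, 3^4≡13, 3^5≡5, 3^6≡15, 3^7≡11, 3^8≡16, 3^9≡14, 3^10≡8, 3^11≡7, 3^12≡4, 3^13≡12, 3^14≡2, 3^15≡6, 3^16≡1. Already 3^16≡1, so the order is 16 < 17. No, the actual order is 16.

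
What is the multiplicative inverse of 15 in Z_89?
Since 89 is prime, by Fermat 15^(-1) ≡ 15^{87} ≡ 6 mod 89. Verify: 15 × 6 = 90 ≡ 1 mod 89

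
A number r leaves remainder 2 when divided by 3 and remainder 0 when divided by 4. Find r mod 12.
M = 3 × 4 = 12. M₁ = 4, y₁ ≡ 1 mod 3. M₂ = 3, y₂ ≡ 3 mod 4. r = 2×4×1 + 0×3×3 ≡ 8 mod 12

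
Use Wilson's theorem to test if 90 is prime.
(89)! mod 90 = 0. Since 0 ≢ -1 mod 90, 90 is not prime.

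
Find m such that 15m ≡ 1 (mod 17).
Since 17 is prime, by Fermat 15^(-1) ≡ 15^{15} ≡ 8 (mod 17). Verify: 15 × 8 = 120 ≡ 1 (mod 17)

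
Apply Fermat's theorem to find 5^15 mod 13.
By Fermat: 5^{12} ≡ 1 mod 13. So 5^{15} = 5^{12} · 5^{3} ≡ 5^{3} ≡ 8 mod 13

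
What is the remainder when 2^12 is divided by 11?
Using Fermat: 2^{10} ≡ 1 mod 11. 12 ≡ 2 mod 10. So 2^{12} ≡ 2^{2} ≡ 4 mod 11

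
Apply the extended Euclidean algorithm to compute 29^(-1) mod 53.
Extended GCD: 29(11) + 53(-6) = 1. So 29^(-1) ≡ 11 mod 53. Verify: 29 × 11 = 319 ≡ 1 mod 53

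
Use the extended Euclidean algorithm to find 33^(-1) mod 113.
Extended GCD: 33(24) + 113(-7) = 1. So 33^(-1) ≡ 24 (mod 113). Verify: 33 × 24 = 792 ≡ 1 (mod 113)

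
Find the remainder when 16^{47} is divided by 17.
By Fermat: 16^{16} ≡ 1 mod 17. 47 = 2×16 + 15. So 16^{47} ≡ 16^{15} ≡ 16 mod 17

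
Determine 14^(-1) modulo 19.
Since 19 is prime, by Fermat 14^(-1) ≡ 14^{17} ≡ 15 mod 19. Verify: 14 × 15 = 210 ≡ 1 mod 19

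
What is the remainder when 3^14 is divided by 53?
By repeated squaring (mod 53): 3^{1}≡3, 3^{2}≡9, 3^{4}≡28, 3^{8}≡42. Then 3^{14} = 3^{8+4+2} ≡ 42 × 28 × 9 ≡ 37 (mod 53)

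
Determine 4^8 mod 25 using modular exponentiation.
By repeated squaring mod 25: 4^{1}≡4, 4^{2}≡16, 4^{4}≡6, 4^{8}≡11. So 4^{8} ≡ 11 mod 25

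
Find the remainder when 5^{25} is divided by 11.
By Fermat: 5^{10} ≡ 1 (mod 11). 25 = 2×10 + 5. So 5^{25} ≡ 5^{5} ≡ 1 (mod 11)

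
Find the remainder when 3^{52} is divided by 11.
By Fermat: 3^{10} ≡ 1 (mod 11). 52 = 5×10 + 2. So 3^{52} ≡ 3^{2} ≡ 9 (mod 11)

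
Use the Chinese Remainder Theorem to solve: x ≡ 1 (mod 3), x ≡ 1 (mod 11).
M = 3 × 11 = 33. M₁ = 11, y₁ ≡ 2 (mod 3). M₂ = 3, y₂ ≡ 4 (mod 11). x = 1×11×2 + 1×3×4 ≡ 1 (mod 33)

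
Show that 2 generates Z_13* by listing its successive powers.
2^1, 2^2, ..., 2^{12} mod 13: [2, 4, 8, 3, 6, 12, 11, 9, 5, 10, 7, 1]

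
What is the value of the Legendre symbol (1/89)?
(1/89) = 1^{44} mod 89 = 1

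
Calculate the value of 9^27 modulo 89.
By repeated squaring (mod 89): 9^{1}≡9, 9^{2}≡81, 9^{4}≡64, 9^{8}≡2, 9^{16}≡4. Then 9^{27} = 9^{16+8+2+1} ≡ 4 × 2 × 81 × 9 ≡ 47 (mod 89)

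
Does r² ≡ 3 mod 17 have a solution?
By Euler's criterion: 3^{8} ≡ 16 mod 17. Since this equals -1 (≡ 16), 3 is not a QR.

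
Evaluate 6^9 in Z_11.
By repeated squaring (mod 11): 6^{1}≡6, 6^{2}≡3, 6^{4}≡9, 6^{8}≡4. Then 6^{9} = 6^{8+1} ≡ 4 × 6 ≡ 2 (mod 11)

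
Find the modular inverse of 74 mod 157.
Since 157 is prime, by Fermat 74^(-1) ≡ 74^{155} ≡ 87 mod 157. Verify: 74 × 87 = 6438 ≡ 1 mod 157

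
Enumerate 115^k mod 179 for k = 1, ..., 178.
115^1, 115^2, ..., 115^{178} mod 179: [115, 158, 91, 83, 58, 47, 35, 87, 160, 142, 41, 61, 34, 151, 2, 51, 137, 3, 166, 116, 94, 70, 174, 141, 105, 82, 122, 68, 123, 4, 102, 95, 6, 153, 53, 9, 140, 169, 103, 31, 164, 65, 136, 67, 8, 25, 11, 12, 127, 106, 18, 101, 159, 27, 62, 149, 130, 93, 134, 16, 50, 22, 24, 75, 33, 36, 23, 139, 54, 124, 119, 81, 7, 89, 32, 100, 44, 48, 150, 66, 72, 46, 99, 108, 69, 59, 162, 14, 178, 64, 21, 88, 96, 121, 132, 144, 92, 19, 37, 138, 118, 145, 28, 177, 128, 42, 176, 13, 63, 85, 109, 5, 38, 74, 97, 57, 111, 56, 175, 77, 84, 173, 26, 126, 170, 39, 10, 76, 148, 15, 114, 43, 112, 171, 154, 168, 167, 52, 73, 161, 78, 20, 152, 117, 30, 49, 86, 45, 163, 129, 157, 155, 104, 146, 143, 156, 40, 125, 55, 60, 98, 172, 90, 147, 79, 135, 131, 29, 113, 107, 133, 80, 71, 110, 120, 17, 165, 1]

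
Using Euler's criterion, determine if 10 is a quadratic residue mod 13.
By Euler's criterion: 10^{6} ≡ 1 (mod 13). Since this equals 1, 10 is a QR.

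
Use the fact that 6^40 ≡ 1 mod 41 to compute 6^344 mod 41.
By Fermat: 6^{40} ≡ 1 mod 41. 344 ≡ 24 mod 40. So 6^{344} ≡ 6^{24} ≡ 16 mod 41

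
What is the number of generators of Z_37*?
There are φ(37-1) = φ(36) = 12 primitive roots modulo 37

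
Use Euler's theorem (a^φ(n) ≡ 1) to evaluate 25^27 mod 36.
By Euler: 25^{12} ≡ 1 (mod 36) since gcd(25, 36) = 1. 27 = 2×12 + 3. So 25^{27} ≡ 25^{3} ≡ 1 (mod 36)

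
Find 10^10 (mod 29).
By repeated squaring (mod 29): 10^{1}≡10, 10^{2}≡13, 10^{4}≡24, 10^{8}≡25. Then 10^{10} = 10^{8+2} ≡ 25 × 13 ≡ 6 (mod 29)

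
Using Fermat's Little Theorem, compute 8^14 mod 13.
By Fermat: 8^{12} ≡ 1 (mod 13). So 8^{14} = 8^{12} · 8^{2} ≡ 8^{2} ≡ 12 (mod 13)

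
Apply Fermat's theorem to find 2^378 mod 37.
By Fermat: 2^{36} ≡ 1 mod 37. 378 ≡ 18 mod 36. So 2^{378} ≡ 2^{18} ≡ 36 mod 37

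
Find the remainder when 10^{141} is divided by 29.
By Fermat: 10^{28} ≡ 1 mod 29. 141 = 5×28 + 1. So 10^{141} ≡ 10^{1} ≡ 10 mod 29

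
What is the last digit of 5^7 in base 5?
By repeated squaring (mod 5): 5^{1}≡0, 5^{2}≡0, 5^{4}≡0. Then 5^{7} = 5^{4+2+1} ≡ 0 × 0 × 0 ≡ 0 (mod 5)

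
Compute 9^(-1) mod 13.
Since 13 is prime, by Fermat 9^(-1) ≡ 9^{11} ≡ 3 mod 13. Verify: 9 × 3 = 27 ≡ 1 mod 13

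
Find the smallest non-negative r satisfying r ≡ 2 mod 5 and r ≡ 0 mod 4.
M = 5 × 4 = 20. M₁ = 4, y₁ ≡ 4 mod 5. M₂ = 5, y₂ ≡ 1 mod 4. r = 2×4×4 + 0×5×1 ≡ 12 mod 20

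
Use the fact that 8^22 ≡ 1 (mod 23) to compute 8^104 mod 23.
By Fermat: 8^{22} ≡ 1 (mod 23). 104 = 4×22 + 16. So 8^{104} ≡ 8^{16} ≡ 16 (mod 23)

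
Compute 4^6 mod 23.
By repeated squaring (mod 23): 4^{1}≡4, 4^{2}≡16, 4^{4}≡3. Then 4^{6} = 4^{4+2} ≡ 3 × 16 ≡ 2 (mod 23)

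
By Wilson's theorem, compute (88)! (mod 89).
By Wilson's theorem, (88)! ≡ -1 ≡ 88 (mod 89)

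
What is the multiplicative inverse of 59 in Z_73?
Since 73 is prime, by Fermat 59^(-1) ≡ 59^{71} ≡ 26 mod 73. Verify: 59 × 26 = 1534 ≡ 1 mod 73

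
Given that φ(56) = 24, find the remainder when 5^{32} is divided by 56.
By Euler: 5^{24} ≡ 1 mod 56 since gcd(5, 56) = 1. 32 = 1×24 + 8. So 5^{32} ≡ 5^{8} ≡ 25 mod 56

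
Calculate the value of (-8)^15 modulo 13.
Using Fermat: (-8)^{12} ≡ 1 mod 13. 15 ≡ 3 mod 12. So (-8)^{15} ≡ (-8)^{3} ≡ 8 mod 13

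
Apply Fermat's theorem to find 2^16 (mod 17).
By Fermat's Little Theorem, 2^{16} ≡ 1 (mod 17) since 17 is prime and gcd(2, 17) = 1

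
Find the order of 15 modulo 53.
Powers of 15 mod 53: 15^1≡15, 15^2≡13, 15^3≡36, 15^4≡10, 15^5≡44, 15^6≡24, 15^7≡42, 15^8≡47, 15^9≡16, 15^10≡28, 15^11≡49, 15^12≡46, 15^13≡1. ord_53(15) = 13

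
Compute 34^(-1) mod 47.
Since 47 is prime, by Fermat 34^(-1) ≡ 34^{45} ≡ 18 mod 47. Verify: 34 × 18 = 612 ≡ 1 mod 47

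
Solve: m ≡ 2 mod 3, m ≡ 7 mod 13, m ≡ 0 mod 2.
M = 3 × 13 × 2 = 78. M₁ = 26, y₁ ≡ 2 mod 3. M₂ = 6, y₂ ≡ 11 mod 13. M₃ = 39, y₃ ≡ 1 mod 2. m = 2×26×2 + 7×6×11 + 0×39×1 ≡ 20 mod 78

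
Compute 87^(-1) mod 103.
Since 103 is prime, by Fermat 87^(-1) ≡ 87^{101} ≡ 45 mod 103. Verify: 87 × 45 = 3915 ≡ 1 mod 103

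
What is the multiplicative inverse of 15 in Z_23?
Since 23 is prime, by Fermat 15^(-1) ≡ 15^{21} ≡ 20 mod 23. Verify: 15 × 20 = 300 ≡ 1 mod 23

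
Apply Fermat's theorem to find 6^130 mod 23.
By Fermat: 6^{22} ≡ 1 mod 23. 130 = 5×22 + 20. So 6^{130} ≡ 6^{20} ≡ 16 mod 23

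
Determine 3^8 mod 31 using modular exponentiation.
By repeated squaring (mod 31): 3^{1}≡3, 3^{2}≡9, 3^{4}≡19, 3^{8}≡20. So 3^{8} ≡ 20 (mod 31)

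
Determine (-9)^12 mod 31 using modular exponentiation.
By repeated squaring (mod 31): (-9)^{1}≡22, (-9)^{2}≡19, (-9)^{4}≡20, (-9)^{8}≡28. Then (-9)^{12} = (-9)^{8+4} ≡ 28 × 20 ≡ 2 (mod 31)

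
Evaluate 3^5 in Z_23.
By repeated squaring mod 23: 3^{1}≡3, 3^{2}≡9, 3^{4}≡12. Then 3^{5} = 3^{4+1} ≡ 12 × 3 ≡ 13 mod 23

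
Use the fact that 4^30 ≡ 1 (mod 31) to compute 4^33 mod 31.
By Fermat: 4^{30} ≡ 1 (mod 31). So 4^{33} = 4^{30} · 4^{3} ≡ 4^{3} ≡ 2 (mod 31)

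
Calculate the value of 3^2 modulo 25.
3^{2} = 9 ≡ 9 (mod 25)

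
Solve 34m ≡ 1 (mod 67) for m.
Since 67 is prime, by Fermat 34^(-1) ≡ 34^{65} ≡ 2 (mod 67). Verify: 34 × 2 = 68 ≡ 1 (mod 67)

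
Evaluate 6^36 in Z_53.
By repeated squaring mod 53: 6^{1}≡6, 6^{2}≡36, 6^{4}≡24, 6^{8}≡46, 6^{16}≡49, 6^{32}≡16. Then 6^{36} = 6^{32+4} ≡ 16 × 24 ≡ 13 mod 53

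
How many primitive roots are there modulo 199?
A prime p has φ(p-1) primitive roots; here φ(198) = 60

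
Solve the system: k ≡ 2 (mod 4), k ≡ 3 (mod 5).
M = 4 × 5 = 20. M₁ = 5, y₁ ≡ 1 (mod 4). M₂ = 4, y₂ ≡ 4 (mod 5). k = 2×5×1 + 3×4×4 ≡ 18 (mod 20)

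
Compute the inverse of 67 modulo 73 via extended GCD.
Extended GCD: 67(12) + 73(-11) = 1. So 67^(-1) ≡ 12 mod 73. Verify: 67 × 12 = 804 ≡ 1 mod 73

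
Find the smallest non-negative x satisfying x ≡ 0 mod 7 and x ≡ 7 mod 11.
M = 7 × 11 = 77. M₁ = 11, y₁ ≡ 2 mod 7. M₂ = 7, y₂ ≡ 8 mod 11. x = 0×11×2 + 7×7×8 ≡ 7 mod 77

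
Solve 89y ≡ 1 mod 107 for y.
Since 107 is prime, by Fermat 89^(-1) ≡ 89^{105} ≡ 101 mod 107. Verify: 89 × 101 = 8989 ≡ 1 mod 107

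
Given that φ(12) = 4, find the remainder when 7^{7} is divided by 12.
By Euler: 7^{4} ≡ 1 (mod 12) since gcd(7, 12) = 1. 7 = 1×4 + 3. So 7^{7} ≡ 7^{3} ≡ 7 (mod 12)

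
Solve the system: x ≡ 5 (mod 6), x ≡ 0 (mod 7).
M = 6 × 7 = 42. M₁ = 7, y₁ ≡ 1 (mod 6). M₂ = 6, y₂ ≡ 6 (mod 7). x = 5×7×1 + 0×6×6 ≡ 35 (mod 42)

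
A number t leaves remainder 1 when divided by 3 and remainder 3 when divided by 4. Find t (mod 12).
M = 3 × 4 = 12. M₁ = 4, y₁ ≡ 1 (mod 3). M₂ = 3, y₂ ≡ 3 (mod 4). t = 1×4×1 + 3×3×3 ≡ 7 (mod 12)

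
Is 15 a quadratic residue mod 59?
By Euler's criterion: 15^{29} ≡ 1 mod 59. Since this equals 1, 15 is a QR.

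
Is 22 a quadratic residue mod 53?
By Euler's criterion: 22^{26} ≡ 52 (mod 53). Since this equals -1 (≡ 52), 22 is not a QR.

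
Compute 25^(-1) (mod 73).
Since 73 is prime, by Fermat 25^(-1) ≡ 25^{71} ≡ 38 (mod 73). Verify: 25 × 38 = 950 ≡ 1 (mod 73)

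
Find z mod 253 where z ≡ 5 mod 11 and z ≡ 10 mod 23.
M = 11 × 23 = 253. M₁ = 23, y₁ ≡ 1 mod 11. M₂ = 11, y₂ ≡ 21 mod 23. z = 5×23×1 + 10×11×21 ≡ 148 mod 253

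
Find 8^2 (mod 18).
8^{2} = 64 ≡ 10 (mod 18)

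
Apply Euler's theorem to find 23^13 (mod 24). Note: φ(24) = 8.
By Euler: 23^{8} ≡ 1 (mod 24) since gcd(23, 24) = 1. 13 = 1×8 + 5. So 23^{13} ≡ 23^{5} ≡ 23 (mod 24)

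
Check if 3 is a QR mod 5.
By Euler's criterion: 3^{2} ≡ 4 mod 5. Since this equals -1 (≡ 4), 3 is not a QR.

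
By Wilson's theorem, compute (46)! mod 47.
By Wilson's theorem, (46)! ≡ -1 ≡ 46 mod 47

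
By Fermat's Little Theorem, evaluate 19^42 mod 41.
By Fermat: 19^{40} ≡ 1 (mod 41). So 19^{42} = 19^{40} · 19^{2} ≡ 19^{2} ≡ 33 (mod 41)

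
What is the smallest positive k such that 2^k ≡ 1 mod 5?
Powers of 2 mod 5: 2^1≡2, 2^2≡4, 2^3≡3, 2^4≡1. So the order of 2 is 4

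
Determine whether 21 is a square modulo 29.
By Euler's criterion: 21^{14} ≡ 28 (mod 29). Since this equals -1 (≡ 28), 21 is not a QR.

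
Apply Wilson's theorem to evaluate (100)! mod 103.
(102)! = (100)! × (101) × (102) ≡ -1 mod 103. So (100)! ≡ -1 × [(102)(101)]^(-1) ≡ 51 mod 103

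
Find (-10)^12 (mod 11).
Using Fermat: (-10)^{10} ≡ 1 (mod 11). 12 ≡ 2 (mod 10). So (-10)^{12} ≡ (-10)^{2} ≡ 1 (mod 11)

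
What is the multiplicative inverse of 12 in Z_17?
Since 17 is prime, by Fermat 12^(-1) ≡ 12^{15} ≡ 10 (mod 17). Verify: 12 × 10 = 120 ≡ 1 (mod 17)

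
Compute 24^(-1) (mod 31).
Since 31 is prime, by Fermat 24^(-1) ≡ 24^{29} ≡ 22 (mod 31). Verify: 24 × 22 = 528 ≡ 1 (mod 31)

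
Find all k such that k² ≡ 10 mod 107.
The square roots of 10 mod 107 are 44 and 63. Verify: 44² = 1936 ≡ 10 mod 107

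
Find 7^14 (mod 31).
By repeated squaring (mod 31): 7^{1}≡7, 7^{2}≡18, 7^{4}≡14, 7^{8}≡10. Then 7^{14} = 7^{8+4+2} ≡ 10 × 14 × 18 ≡ 9 (mod 31)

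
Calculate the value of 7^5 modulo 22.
By repeated squaring (mod 22): 7^{1}≡7, 7^{2}≡5, 7^{4}≡3. Then 7^{5} = 7^{4+1} ≡ 3 × 7 ≡ 21 (mod 22)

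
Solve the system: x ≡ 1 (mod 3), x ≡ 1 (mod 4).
M = 3 × 4 = 12. M₁ = 4, y₁ ≡ 1 (mod 3). M₂ = 3, y₂ ≡ 3 (mod 4). x = 1×4×1 + 1×3×3 ≡ 1 (mod 12)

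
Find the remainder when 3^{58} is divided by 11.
By Fermat: 3^{10} ≡ 1 mod 11. 58 = 5×10 + 8. So 3^{58} ≡ 3^{8} ≡ 5 mod 11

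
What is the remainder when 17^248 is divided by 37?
Using Fermat: 17^{36} ≡ 1 mod 37. 248 ≡ 32 mod 36. So 17^{248} ≡ 17^{32} ≡ 34 mod 37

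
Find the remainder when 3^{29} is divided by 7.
By Fermat: 3^{6} ≡ 1 (mod 7). 29 = 4×6 + 5. So 3^{29} ≡ 3^{5} ≡ 5 (mod 7)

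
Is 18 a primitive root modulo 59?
ord_59(18) divides 58. For each prime q|58: 18^{29}≡58, 18^{2}≡29, none ≡ 1. So 18 has order 58 and is a primitive root mod 59.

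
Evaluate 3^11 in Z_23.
By repeated squaring (mod 23): 3^{1}≡3, 3^{2}≡9, 3^{4}≡12, 3^{8}≡6. Then 3^{11} = 3^{8+2+1} ≡ 6 × 9 × 3 ≡ 1 (mod 23)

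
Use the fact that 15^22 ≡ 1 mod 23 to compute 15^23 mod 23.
By Fermat: 15^{22} ≡ 1 mod 23. So 15^{23} = 15^{22} · 15^{1} ≡ 15^{1} ≡ 15 mod 23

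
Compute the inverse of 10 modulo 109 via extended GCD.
Extended GCD: 10(11) + 109(-1) = 1. So 10^(-1) ≡ 11 (mod 109). Verify: 10 × 11 = 110 ≡ 1 (mod 109)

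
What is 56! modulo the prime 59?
(58)! = (56)! × (57) × (58) ≡ -1 mod 59. So (56)! ≡ -1 × [(58)(57)]^(-1) ≡ 29 mod 59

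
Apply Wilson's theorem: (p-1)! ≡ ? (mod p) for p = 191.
By Wilson's theorem, (190)! ≡ -1 ≡ 190 mod 191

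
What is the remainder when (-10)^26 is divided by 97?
By repeated squaring mod 97: (-10)^{1}≡87, (-10)^{2}≡3, (-10)^{4}≡9, (-10)^{8}≡81, (-10)^{16}≡62. Then (-10)^{26} = (-10)^{16+8+2} ≡ 62 × 81 × 3 ≡ 31 mod 97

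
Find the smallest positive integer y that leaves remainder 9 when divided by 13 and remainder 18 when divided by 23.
M = 13 × 23 = 299. M₁ = 23, y₁ ≡ 4 (mod 13). M₂ = 13, y₂ ≡ 16 (mod 23). y = 9×23×4 + 18×13×16 ≡ 87 (mod 299)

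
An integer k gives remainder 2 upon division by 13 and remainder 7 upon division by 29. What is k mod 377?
M = 13 × 29 = 377. M₁ = 29, y₁ ≡ 9 mod 13. M₂ = 13, y₂ ≡ 9 mod 29. k = 2×29×9 + 7×13×9 ≡ 210 mod 377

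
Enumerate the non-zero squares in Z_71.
Squares in Z_71*: {1, 2, 3, 4, 5, 6, 8, 9, 10, 12, 15, 16, 18, 19, 20, 24, 25, 27, 29, 30, 32, 36, 37, 38, 40, 43, 45, 48, 49, 50, 54, 57, 58, 60, 64}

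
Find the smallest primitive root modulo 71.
g = 7. For each prime q|70: 7^{35}≡70, 7^{14}≡54, 7^{10}≡45, none ≡ 1, so ord_71(7) = 70 and 7 is a primitive root.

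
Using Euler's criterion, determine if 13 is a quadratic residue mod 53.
By Euler's criterion: 13^{26} ≡ 1 mod 53. Since this equals 1, 13 is a QR.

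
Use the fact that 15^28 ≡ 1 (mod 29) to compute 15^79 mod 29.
By Fermat: 15^{28} ≡ 1 (mod 29). 79 = 2×28 + 23. So 15^{79} ≡ 15^{23} ≡ 3 (mod 29)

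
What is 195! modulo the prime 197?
(196)! = (195)! × (196) ≡ -1 mod 197. So (195)! ≡ -1 × (196)^(-1) ≡ (-1)×(-1) = 1 mod 197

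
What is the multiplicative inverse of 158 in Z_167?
Since 167 is prime, by Fermat 158^(-1) ≡ 158^{165} ≡ 37 (mod 167). Verify: 158 × 37 = 5846 ≡ 1 (mod 167)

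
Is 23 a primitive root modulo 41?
23^{10} ≡ 1 mod 41 and 10 < 40, so ord_41(23) = 10 ≠ 40 and 23 is not a primitive root.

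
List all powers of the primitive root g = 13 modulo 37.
13^1, 13^2, ..., 13^{36} mod 37: [13, 21, 14, 34, 35, 11, 32, 9, 6, 4, 15, 10, 19, 25, 29, 7, 17, 36, 24, 16, 23, 3, 2, 26, 5, 28, 31, 33, 22, 27, 18, 12, 8, 30, 20, 1]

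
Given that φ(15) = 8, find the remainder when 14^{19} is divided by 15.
By Euler: 14^{8} ≡ 1 mod 15 since gcd(14, 15) = 1. 19 = 2×8 + 3. So 14^{19} ≡ 14^{3} ≡ 14 mod 15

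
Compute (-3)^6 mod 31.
By repeated squaring mod 31: (-3)^{1}≡28, (-3)^{2}≡9, (-3)^{4}≡19. Then (-3)^{6} = (-3)^{4+2} ≡ 19 × 9 ≡ 16 mod 31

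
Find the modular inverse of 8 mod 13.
Since 13 is prime, by Fermat 8^(-1) ≡ 8^{11} ≡ 5 (mod 13). Verify: 8 × 5 = 40 ≡ 1 (mod 13)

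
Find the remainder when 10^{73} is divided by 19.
By Fermat: 10^{18} ≡ 1 (mod 19). 73 = 4×18 + 1. So 10^{73} ≡ 10^{1} ≡ 10 (mod 19)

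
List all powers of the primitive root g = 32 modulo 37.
32^1, 32^2, ..., 32^{36} mod 37: [32, 25, 23, 33, 20, 11, 19, 16, 31, 30, 35, 10, 24, 28, 8, 34, 15, 36, 5, 12, 14, 4, 17, 26, 18, 21, 6, 7, 2, 27, 13, 9, 29, 3, 22, 1]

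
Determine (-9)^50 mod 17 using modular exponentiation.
Using Fermat: (-9)^{16} ≡ 1 mod 17. 50 ≡ 2 mod 16. So (-9)^{50} ≡ (-9)^{2} ≡ 13 mod 17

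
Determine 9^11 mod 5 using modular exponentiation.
Using Fermat: 9^{4} ≡ 1 mod 5. 11 ≡ 3 mod 4. So 9^{11} ≡ 9^{3} ≡ 4 mod 5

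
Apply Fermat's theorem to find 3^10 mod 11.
By Fermat's Little Theorem, 3^{10} ≡ 1 mod 11 since 11 is prime and gcd(3, 11) = 1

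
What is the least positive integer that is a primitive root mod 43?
g = 3. For each prime q|42: 3^{21}≡42, 3^{14}≡36, 3^{6}≡41, none ≡ 1, so ord_43(3) = 42 and 3 is a primitive root.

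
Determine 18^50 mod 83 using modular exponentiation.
By repeated squaring mod 83: 18^{1}≡18, 18^{2}≡75, 18^{4}≡64, 18^{8}≡29, 18^{16}≡11, 18^{32}≡38. Then 18^{50} = 18^{32+16+2} ≡ 38 × 11 × 75 ≡ 59 mod 83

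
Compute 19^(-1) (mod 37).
Since 37 is prime, by Fermat 19^(-1) ≡ 19^{35} ≡ 2 (mod 37). Verify: 19 × 2 = 38 ≡ 1 (mod 37)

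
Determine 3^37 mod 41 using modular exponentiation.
By repeated squaring (mod 41): 3^{1}≡3, 3^{2}≡9, 3^{4}≡40, 3^{8}≡1, 3^{16}≡1, 3^{32}≡1. Then 3^{37} = 3^{32+4+1} ≡ 1 × 40 × 3 ≡ 38 (mod 41)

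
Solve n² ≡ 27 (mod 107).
The square roots of 27 mod 107 are 53 and 54. Verify: 53² = 2809 ≡ 27 (mod 107)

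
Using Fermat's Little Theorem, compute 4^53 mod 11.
By Fermat: 4^{10} ≡ 1 (mod 11). 53 = 5×10 + 3. So 4^{53} ≡ 4^{3} ≡ 9 (mod 11)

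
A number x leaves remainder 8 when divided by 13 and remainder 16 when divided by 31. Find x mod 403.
M = 13 × 31 = 403. M₁ = 31, y₁ ≡ 8 mod 13. M₂ = 13, y₂ ≡ 12 mod 31. x = 8×31×8 + 16×13×12 ≡ 47 mod 403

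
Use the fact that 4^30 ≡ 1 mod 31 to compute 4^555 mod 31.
By Fermat: 4^{30} ≡ 1 mod 31. 555 ≡ 15 mod 30. So 4^{555} ≡ 4^{15} ≡ 1 mod 31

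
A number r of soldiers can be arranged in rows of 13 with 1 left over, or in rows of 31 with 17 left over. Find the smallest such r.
M = 13 × 31 = 403. M₁ = 31, y₁ ≡ 8 mod 13. M₂ = 13, y₂ ≡ 12 mod 31. r = 1×31×8 + 17×13×12 ≡ 79 mod 403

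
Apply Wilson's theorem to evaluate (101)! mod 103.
(102)! = (101)! × (102) ≡ -1 mod 103. So (101)! ≡ -1 × (102)^(-1) ≡ (-1)×(-1) = 1 mod 103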